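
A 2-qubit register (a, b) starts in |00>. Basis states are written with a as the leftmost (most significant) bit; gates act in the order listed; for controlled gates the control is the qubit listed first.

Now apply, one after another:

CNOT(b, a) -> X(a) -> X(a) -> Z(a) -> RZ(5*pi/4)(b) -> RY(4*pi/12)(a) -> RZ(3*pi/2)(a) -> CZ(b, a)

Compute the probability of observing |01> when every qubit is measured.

The probability of measuring |01> is 0. Key observation: gates 2-3 undo each other exactly, leaving only the rest of the circuit to track.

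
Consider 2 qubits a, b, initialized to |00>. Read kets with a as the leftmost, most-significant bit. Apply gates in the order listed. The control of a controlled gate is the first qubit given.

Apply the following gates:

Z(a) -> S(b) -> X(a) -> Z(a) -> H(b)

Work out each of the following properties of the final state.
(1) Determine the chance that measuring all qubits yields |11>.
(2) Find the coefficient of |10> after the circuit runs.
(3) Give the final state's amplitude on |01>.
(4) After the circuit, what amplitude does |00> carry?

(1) The probability of measuring |11> is 1/2.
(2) The final state's coefficient on |10> equals -sqrt(2)/2.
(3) |01> carries amplitude 0 in the final state.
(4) |00> carries amplitude 0 in the final state.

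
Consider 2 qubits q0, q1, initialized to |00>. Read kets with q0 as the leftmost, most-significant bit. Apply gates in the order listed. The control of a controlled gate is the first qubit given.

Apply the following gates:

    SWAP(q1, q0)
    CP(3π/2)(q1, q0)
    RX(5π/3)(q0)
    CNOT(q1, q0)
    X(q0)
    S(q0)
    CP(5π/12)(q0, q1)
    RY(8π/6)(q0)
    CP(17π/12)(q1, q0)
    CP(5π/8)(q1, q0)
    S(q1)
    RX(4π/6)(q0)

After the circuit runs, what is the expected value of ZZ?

The observable ZZ averages to -1/2.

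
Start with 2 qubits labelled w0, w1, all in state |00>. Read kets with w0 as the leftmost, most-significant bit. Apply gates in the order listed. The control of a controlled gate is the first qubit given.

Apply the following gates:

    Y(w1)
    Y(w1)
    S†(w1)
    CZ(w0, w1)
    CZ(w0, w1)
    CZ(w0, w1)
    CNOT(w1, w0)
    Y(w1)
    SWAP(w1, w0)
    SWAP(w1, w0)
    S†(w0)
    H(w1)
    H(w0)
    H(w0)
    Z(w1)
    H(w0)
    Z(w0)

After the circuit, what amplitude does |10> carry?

The amplitude on |10> is -I/2. Key observation: steps 9-10 multiply out to the identity, so the circuit reduces to the remaining gates.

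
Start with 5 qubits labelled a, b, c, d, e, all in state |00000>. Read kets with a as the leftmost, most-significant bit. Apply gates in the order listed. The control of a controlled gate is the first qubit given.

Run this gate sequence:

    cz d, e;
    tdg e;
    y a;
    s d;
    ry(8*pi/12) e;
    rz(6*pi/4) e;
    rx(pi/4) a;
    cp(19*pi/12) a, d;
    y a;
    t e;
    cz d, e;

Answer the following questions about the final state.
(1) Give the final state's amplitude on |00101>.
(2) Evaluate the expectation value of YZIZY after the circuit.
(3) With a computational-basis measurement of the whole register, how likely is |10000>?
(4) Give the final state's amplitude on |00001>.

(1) The final state's coefficient on |00101> equals 0.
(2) The observable YZIZY averages to -sqrt(3)/4.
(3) Outcome |10000> occurs with probability 1/8 - sqrt(2)/16.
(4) The final state's coefficient on |00001> equals -sqrt(3*sqrt(2) + 6)/4.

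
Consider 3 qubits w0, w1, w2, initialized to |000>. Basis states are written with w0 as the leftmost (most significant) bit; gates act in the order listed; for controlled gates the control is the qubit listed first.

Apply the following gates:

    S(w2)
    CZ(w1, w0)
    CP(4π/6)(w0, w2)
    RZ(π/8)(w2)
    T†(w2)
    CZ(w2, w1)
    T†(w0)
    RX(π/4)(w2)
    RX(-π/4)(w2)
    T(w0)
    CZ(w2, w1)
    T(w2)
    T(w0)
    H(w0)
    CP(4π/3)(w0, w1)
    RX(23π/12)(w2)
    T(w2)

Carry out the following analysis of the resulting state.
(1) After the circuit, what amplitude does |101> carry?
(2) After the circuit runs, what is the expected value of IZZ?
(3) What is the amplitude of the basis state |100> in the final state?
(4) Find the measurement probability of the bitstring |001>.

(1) The final state's coefficient on |101> equals -sqrt(2)*I*sqrt(sqrt(2)/4 + 1/2)*exp(3*I*pi/16)/4 + sqrt(6)*I*sqrt(1/2 - sqrt(2)/4)*exp(3*I*pi/16)/4. Key observation: the block from step 5 through step 12 cancels to the identity and can be dropped.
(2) In the final state, IZZ has expectation sqrt(2)/4 + sqrt(6)/4.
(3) The amplitude on |100> is -sqrt(2)*sqrt(1/2 - sqrt(2)/4)*exp(-I*pi/16)/4 - sqrt(6)*sqrt(sqrt(2)/4 + 1/2)*exp(-I*pi/16)/4.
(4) The probability of measuring |001> is -sqrt(6)/16 - sqrt(2)/16 + 1/4.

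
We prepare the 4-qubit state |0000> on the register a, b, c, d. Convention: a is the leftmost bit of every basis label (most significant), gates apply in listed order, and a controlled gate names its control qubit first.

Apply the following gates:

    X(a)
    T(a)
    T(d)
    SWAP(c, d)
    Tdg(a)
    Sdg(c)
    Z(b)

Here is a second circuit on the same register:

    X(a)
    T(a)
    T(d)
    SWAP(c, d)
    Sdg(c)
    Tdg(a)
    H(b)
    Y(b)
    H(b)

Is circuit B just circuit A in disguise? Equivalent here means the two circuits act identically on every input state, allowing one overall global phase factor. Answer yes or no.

No: there is an input state on which the two circuits produce genuinely different outputs (not merely differing by a phase).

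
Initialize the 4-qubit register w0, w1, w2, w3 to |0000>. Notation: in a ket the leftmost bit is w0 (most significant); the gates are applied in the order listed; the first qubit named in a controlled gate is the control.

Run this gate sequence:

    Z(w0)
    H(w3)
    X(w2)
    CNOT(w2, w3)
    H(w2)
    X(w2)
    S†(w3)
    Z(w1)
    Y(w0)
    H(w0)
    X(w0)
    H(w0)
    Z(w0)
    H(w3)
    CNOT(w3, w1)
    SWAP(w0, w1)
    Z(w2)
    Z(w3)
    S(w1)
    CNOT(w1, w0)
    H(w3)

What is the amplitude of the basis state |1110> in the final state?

The amplitude on |1110> is 1/4 - I/4. Key observation: the block from step 10 through step 13 cancels to the identity and can be dropped.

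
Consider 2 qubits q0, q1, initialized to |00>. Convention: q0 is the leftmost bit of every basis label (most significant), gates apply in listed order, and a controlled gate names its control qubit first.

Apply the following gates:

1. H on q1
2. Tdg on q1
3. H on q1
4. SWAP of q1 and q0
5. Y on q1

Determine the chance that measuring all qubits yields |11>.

A full measurement returns |11> with probability 1/2 - sqrt(2)/4.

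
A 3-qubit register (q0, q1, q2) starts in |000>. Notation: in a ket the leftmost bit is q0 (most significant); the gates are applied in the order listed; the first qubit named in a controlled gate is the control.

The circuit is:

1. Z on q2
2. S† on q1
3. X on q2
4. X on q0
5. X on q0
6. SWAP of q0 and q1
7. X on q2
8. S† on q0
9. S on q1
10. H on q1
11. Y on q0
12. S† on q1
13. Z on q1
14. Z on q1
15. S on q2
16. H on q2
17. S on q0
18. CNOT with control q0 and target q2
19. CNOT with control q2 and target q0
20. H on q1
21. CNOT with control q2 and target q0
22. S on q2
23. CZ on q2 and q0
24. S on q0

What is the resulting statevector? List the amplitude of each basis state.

The final amplitudes are 0 on |000>, 0 on |001>, 0 on |010>, 0 on |011>, sqrt(2)*(-1 - I)/4 on |100>, sqrt(2)*(-1 + I)/4 on |101>, sqrt(2)*(1 - I)/4 on |110>, sqrt(2)*(-1 - I)/4 on |111>. Key observation: steps 4-5 multiply out to the identity, so the circuit reduces to the remaining gates.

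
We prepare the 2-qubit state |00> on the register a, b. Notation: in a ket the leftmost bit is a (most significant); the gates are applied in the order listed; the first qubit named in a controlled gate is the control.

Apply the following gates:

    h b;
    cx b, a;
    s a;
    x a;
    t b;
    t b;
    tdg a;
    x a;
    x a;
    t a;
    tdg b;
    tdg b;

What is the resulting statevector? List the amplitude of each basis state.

After the circuit, the state carries amplitude 0 on |00>, sqrt(2)*I/2 on |01>, sqrt(2)/2 on |10>, 0 on |11>. Key observation: the block from step 5 through step 12 cancels to the identity and can be dropped.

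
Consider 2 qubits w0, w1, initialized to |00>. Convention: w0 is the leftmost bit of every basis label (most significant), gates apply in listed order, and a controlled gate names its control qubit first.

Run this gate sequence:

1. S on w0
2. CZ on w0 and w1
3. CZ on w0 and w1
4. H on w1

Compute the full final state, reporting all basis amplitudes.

The final amplitudes are sqrt(2)/2 on |00>, sqrt(2)/2 on |01>, 0 on |10>, 0 on |11>. Key observation: steps 2-3 multiply out to the identity, so the circuit reduces to the remaining gates.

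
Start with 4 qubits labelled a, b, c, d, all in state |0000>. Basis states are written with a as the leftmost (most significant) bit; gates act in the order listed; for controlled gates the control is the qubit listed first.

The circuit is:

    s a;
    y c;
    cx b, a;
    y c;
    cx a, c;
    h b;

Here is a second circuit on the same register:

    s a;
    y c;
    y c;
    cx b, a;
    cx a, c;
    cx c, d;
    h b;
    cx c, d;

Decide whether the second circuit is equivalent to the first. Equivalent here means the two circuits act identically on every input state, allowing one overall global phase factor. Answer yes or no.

Yes — the two circuits implement the same unitary up to a global phase.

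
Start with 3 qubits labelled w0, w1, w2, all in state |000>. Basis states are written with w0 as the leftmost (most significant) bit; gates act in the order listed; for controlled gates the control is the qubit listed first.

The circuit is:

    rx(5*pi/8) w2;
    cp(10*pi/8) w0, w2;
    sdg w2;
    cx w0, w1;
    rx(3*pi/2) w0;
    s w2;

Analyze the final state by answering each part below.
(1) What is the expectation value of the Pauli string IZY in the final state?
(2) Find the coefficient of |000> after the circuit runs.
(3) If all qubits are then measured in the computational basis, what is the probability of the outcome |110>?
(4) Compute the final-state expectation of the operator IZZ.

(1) The observable IZY averages to -sqrt(sqrt(2) + 2)/2.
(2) The amplitude on |000> is -sqrt(2)*cos(5*pi/16)/2.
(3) A full measurement returns |110> with probability 0.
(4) In the final state, IZZ has expectation -sqrt(2 - sqrt(2))/2.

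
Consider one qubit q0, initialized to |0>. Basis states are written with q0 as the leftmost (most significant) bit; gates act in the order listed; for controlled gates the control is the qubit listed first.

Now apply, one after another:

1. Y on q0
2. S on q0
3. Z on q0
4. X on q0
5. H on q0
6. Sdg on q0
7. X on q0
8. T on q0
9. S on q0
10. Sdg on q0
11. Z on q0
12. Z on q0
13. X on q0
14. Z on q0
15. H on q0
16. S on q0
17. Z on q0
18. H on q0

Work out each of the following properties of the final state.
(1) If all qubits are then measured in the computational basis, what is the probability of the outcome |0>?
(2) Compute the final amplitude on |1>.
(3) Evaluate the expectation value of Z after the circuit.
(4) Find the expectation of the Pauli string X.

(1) Outcome |0> occurs with probability 1/2 - sqrt(2)/4.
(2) The final state's coefficient on |1> equals sqrt(2)*(1 + I + sqrt(2)*I)/4.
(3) In the final state, Z has expectation -sqrt(2)/2.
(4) In the final state, X has expectation sqrt(2)/2.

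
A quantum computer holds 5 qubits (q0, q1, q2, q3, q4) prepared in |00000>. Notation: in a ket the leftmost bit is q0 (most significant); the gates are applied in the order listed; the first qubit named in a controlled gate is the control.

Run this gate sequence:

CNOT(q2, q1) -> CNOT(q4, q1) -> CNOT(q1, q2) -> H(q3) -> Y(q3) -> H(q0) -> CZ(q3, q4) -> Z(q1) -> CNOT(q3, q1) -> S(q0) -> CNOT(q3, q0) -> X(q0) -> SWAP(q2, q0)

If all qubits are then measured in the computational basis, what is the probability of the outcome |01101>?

Outcome |01101> occurs with probability 0.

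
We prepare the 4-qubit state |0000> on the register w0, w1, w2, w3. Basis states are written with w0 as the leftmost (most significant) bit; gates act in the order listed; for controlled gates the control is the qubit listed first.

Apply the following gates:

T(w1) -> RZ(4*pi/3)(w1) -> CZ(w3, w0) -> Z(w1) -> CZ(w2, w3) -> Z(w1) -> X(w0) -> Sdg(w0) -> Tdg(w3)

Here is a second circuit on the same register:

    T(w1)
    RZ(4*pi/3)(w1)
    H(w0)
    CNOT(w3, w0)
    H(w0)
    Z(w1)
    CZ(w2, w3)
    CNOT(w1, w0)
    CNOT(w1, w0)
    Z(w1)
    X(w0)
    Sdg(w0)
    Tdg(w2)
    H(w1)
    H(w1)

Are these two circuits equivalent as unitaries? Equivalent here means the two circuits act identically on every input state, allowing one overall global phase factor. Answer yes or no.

No, they are not equivalent — no single phase factor reconciles the two unitaries.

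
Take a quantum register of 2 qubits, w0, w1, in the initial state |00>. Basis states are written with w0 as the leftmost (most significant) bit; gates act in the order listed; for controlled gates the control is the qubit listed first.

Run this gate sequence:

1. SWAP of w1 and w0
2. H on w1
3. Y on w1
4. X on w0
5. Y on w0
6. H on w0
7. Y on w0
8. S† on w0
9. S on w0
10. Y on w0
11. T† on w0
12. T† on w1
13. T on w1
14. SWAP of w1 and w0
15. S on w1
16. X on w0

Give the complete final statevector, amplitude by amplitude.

The resulting statevector has amplitude 1/2 on |00>, exp(I*pi/4)/2 on |01>, -1/2 on |10>, -exp(I*pi/4)/2 on |11>.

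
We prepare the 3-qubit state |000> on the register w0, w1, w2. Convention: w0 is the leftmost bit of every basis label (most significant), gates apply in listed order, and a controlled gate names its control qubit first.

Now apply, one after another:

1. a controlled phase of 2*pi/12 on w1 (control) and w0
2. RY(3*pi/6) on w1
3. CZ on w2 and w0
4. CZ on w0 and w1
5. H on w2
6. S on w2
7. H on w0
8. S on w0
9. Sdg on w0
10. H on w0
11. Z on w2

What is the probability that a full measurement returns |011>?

Outcome |011> occurs with probability 1/4. Key observation: the block from step 7 through step 10 cancels to the identity and can be dropped.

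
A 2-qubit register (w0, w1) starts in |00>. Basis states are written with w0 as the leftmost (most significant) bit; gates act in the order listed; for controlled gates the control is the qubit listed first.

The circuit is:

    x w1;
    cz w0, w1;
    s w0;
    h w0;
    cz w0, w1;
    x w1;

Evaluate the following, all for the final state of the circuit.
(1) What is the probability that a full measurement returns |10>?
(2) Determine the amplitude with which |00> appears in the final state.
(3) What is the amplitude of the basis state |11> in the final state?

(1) A full measurement returns |10> with probability 1/2.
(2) |00> carries amplitude sqrt(2)/2 in the final state.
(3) |11> carries amplitude 0 in the final state.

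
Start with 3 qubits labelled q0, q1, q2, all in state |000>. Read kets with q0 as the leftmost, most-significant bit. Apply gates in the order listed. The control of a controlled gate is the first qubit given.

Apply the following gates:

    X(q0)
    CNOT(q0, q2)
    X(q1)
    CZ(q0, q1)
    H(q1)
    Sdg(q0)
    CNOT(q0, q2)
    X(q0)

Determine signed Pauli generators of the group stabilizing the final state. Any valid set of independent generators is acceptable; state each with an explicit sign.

The final state is stabilized by the group generated by -IXI, +ZII, +IIZ; other independent generating sets are equally valid.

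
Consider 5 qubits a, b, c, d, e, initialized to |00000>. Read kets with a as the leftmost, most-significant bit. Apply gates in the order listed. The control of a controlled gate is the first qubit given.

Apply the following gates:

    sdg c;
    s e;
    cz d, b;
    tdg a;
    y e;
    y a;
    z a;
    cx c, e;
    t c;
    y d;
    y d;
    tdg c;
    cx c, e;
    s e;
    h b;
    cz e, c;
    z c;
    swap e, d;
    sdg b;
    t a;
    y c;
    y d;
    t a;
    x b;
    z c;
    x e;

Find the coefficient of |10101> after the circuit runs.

The final state's coefficient on |10101> equals -sqrt(2)*I/2. Key observation: the block from step 8 through step 13 cancels to the identity and can be dropped.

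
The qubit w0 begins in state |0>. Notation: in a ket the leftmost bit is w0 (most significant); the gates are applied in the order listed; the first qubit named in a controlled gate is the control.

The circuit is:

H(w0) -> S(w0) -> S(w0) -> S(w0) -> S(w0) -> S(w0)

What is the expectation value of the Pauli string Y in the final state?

The observable Y averages to 1. Key observation: steps 3-6 multiply out to the identity, so the circuit reduces to the remaining gates.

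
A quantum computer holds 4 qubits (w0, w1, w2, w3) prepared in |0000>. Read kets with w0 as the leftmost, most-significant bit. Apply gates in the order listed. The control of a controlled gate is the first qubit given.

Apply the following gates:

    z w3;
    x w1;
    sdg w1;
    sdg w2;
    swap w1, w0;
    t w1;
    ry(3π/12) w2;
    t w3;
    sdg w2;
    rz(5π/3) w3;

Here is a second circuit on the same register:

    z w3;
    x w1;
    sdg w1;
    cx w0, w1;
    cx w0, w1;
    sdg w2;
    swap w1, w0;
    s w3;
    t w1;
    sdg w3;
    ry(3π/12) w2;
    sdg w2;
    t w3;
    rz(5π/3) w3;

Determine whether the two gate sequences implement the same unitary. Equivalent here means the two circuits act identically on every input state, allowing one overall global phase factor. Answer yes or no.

Yes — the two circuits implement the same unitary up to a global phase.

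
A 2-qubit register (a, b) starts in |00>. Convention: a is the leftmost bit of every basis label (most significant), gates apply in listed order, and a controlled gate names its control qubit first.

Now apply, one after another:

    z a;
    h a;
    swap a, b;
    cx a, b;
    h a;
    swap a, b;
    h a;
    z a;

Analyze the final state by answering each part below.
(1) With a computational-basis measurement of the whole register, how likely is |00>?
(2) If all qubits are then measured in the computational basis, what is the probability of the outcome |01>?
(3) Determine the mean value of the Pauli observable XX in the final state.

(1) Outcome |00> occurs with probability 1/2.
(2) The probability of measuring |01> is 1/2.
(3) The expectation value of XX is 0.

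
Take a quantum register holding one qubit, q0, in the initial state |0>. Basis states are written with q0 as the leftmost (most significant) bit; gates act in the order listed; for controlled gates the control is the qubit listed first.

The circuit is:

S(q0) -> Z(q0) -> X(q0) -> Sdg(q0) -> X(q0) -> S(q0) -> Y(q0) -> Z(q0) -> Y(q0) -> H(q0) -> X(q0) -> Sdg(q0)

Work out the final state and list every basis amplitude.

The resulting statevector has amplitude sqrt(2)*I/2 on |0>, sqrt(2)/2 on |1>.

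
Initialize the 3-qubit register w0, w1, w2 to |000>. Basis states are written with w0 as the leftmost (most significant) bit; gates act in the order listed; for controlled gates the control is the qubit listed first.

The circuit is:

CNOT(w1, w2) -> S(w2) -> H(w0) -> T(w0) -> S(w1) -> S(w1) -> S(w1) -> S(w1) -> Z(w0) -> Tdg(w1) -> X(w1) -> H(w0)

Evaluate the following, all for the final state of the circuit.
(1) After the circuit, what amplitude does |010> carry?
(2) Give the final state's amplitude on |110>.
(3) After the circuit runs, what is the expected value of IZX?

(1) The amplitude on |010> is 1/2 - exp(I*pi/4)/2. Key observation: gates 5-8 undo each other exactly, leaving only the rest of the circuit to track.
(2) The amplitude on |110> is 1/2 + exp(I*pi/4)/2.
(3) The expectation value of IZX is 0.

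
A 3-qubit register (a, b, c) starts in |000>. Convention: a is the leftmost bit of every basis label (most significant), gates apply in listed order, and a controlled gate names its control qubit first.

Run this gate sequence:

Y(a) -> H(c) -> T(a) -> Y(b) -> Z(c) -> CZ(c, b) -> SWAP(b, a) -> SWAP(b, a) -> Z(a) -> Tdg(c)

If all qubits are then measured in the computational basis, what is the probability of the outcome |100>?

A full measurement returns |100> with probability 0. Key observation: steps 7-8 multiply out to the identity, so the circuit reduces to the remaining gates.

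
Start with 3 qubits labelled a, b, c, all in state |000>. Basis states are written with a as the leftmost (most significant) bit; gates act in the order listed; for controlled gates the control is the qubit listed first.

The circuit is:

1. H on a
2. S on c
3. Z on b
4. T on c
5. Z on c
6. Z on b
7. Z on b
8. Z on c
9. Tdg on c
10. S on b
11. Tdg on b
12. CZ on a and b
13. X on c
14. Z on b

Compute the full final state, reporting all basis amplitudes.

The resulting statevector has amplitude sqrt(2)/2 on |001>, sqrt(2)/2 on |101>, and 0 on every other basis state. Key observation: steps 4-9 multiply out to the identity, so the circuit reduces to the remaining gates.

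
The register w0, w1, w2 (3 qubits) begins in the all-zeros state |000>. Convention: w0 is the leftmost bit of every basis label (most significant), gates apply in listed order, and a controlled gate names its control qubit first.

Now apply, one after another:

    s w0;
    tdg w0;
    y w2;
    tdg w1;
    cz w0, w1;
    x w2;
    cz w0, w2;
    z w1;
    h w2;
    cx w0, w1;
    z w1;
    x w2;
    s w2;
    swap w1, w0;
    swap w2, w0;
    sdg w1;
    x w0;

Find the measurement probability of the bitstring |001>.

The probability of measuring |001> is 0.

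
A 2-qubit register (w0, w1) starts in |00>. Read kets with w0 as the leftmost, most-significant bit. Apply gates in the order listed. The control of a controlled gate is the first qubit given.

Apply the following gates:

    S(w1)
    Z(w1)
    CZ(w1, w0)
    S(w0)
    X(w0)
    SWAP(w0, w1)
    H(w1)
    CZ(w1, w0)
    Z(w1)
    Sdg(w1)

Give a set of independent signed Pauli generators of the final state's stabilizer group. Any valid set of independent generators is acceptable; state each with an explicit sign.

One valid set of independent stabilizer generators is -IY, +ZI (any independent generating set of the same group is equally correct).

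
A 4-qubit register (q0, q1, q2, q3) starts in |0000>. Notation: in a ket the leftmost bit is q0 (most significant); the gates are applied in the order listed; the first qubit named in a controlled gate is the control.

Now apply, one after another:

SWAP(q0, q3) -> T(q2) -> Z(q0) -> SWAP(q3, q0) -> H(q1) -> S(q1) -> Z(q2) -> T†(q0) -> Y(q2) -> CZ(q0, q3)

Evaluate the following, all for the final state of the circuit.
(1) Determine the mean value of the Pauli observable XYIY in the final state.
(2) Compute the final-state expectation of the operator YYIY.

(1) The observable XYIY averages to 0.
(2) The observable YYIY averages to 0.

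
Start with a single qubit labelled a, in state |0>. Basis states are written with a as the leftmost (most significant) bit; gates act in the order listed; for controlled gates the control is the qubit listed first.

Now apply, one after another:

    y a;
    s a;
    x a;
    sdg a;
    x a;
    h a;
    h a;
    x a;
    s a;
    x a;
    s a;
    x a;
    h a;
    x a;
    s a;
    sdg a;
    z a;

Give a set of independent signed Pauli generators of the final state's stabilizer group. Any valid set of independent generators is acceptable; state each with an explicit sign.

The final state is stabilized by the group generated by -X; other independent generating sets are equally valid. Key observation: the block from step 3 through step 10 cancels to the identity and can be dropped.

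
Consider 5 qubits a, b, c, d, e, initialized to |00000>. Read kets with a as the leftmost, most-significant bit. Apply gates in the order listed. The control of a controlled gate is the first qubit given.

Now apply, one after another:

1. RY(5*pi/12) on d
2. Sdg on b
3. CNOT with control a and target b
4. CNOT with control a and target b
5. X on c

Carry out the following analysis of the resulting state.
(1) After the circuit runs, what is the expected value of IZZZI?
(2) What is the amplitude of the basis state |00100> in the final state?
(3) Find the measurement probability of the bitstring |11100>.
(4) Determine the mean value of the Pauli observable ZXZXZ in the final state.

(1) In the final state, IZZZI has expectation -sqrt(6)/4 + sqrt(2)/4. Key observation: the block from step 3 through step 4 cancels to the identity and can be dropped.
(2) The final state's coefficient on |00100> equals sqrt(6 - 3*sqrt(2))/4 + sqrt(sqrt(2) + 2)/4.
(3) The probability of measuring |11100> is 0.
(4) The observable ZXZXZ averages to 0.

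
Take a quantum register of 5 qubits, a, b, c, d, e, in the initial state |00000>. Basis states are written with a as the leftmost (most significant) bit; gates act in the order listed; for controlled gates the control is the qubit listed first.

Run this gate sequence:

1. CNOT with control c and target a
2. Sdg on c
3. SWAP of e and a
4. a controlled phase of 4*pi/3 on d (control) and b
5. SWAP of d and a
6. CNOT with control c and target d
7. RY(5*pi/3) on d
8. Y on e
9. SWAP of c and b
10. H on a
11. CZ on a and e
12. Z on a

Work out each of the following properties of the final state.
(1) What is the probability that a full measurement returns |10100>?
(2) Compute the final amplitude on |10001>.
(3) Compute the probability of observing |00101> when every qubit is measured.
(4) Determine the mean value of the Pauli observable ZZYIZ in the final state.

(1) A full measurement returns |10100> with probability 0.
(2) The final state's coefficient on |10001> equals -sqrt(6)*I/4.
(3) A full measurement returns |00101> with probability 0.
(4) The expectation value of ZZYIZ is 0.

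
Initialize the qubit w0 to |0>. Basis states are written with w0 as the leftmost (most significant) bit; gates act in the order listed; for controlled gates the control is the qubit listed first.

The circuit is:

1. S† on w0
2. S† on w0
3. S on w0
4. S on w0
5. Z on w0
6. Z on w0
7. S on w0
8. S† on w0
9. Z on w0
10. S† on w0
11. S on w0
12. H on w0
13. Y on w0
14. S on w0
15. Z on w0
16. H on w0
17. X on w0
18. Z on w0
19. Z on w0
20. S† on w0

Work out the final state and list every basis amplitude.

After the circuit, the state carries amplitude -1/2 - I/2 on |0>, -1/2 - I/2 on |1>.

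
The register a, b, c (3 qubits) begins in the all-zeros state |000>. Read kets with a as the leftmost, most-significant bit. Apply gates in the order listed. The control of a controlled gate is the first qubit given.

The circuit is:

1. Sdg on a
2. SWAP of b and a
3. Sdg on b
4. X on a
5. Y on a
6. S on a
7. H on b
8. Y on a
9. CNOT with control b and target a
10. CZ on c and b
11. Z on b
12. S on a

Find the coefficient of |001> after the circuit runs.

The final state's coefficient on |001> equals 0.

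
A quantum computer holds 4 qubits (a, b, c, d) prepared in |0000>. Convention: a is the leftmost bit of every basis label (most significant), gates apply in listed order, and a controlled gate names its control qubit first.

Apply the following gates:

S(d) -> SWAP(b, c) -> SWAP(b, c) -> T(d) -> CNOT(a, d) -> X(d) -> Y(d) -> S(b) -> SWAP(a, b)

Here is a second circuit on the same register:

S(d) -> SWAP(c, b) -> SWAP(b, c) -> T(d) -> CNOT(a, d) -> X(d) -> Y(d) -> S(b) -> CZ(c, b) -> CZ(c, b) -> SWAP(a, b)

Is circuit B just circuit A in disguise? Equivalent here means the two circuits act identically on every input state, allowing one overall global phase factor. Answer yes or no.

Yes, they are equivalent — the unitaries differ by at most a global phase.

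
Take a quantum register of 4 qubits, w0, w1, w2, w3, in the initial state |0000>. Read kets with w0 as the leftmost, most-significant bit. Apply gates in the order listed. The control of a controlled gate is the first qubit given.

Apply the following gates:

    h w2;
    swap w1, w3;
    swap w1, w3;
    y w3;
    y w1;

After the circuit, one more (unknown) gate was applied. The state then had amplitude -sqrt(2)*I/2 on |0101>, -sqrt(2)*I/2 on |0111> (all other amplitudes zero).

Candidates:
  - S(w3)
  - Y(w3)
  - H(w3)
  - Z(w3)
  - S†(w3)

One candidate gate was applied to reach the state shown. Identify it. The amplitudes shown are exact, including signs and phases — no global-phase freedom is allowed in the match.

The unique candidate consistent with the amplitudes is S(w3).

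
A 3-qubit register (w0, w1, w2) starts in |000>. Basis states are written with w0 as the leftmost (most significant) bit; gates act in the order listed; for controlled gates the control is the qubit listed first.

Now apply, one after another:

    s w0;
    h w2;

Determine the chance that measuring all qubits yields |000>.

A full measurement returns |000> with probability 1/2.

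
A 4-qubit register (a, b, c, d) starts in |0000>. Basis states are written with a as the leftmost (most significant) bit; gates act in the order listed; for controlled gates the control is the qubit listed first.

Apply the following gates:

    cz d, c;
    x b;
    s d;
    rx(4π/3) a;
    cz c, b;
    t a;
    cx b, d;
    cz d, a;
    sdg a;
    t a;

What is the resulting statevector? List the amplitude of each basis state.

After the circuit, the state carries amplitude -1/2 on |0101>, sqrt(3)*I/2 on |1101>, and 0 on every other basis state.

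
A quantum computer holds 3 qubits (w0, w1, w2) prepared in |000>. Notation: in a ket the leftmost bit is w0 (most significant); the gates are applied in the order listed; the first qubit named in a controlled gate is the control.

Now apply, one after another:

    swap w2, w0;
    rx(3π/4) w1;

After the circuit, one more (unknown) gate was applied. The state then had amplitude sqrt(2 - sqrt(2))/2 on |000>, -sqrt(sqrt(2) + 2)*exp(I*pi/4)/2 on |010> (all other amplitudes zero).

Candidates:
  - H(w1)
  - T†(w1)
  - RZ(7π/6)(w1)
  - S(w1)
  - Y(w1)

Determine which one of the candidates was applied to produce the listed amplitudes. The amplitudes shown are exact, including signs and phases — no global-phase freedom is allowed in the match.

It was T†(w1) that produced the state shown.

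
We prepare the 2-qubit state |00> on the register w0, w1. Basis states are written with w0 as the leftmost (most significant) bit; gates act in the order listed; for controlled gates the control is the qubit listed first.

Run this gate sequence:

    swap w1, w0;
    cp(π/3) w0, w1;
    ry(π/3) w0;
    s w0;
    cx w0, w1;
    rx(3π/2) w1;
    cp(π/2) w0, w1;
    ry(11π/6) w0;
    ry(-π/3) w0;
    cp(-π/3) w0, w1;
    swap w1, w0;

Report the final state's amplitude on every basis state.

The resulting statevector has amplitude -1/4 + sqrt(3)/4 on |00>, -sqrt(3)/4 - 1/4 on |01>, -1/4 + sqrt(3)*I/4 on |10>, -1/2 on |11>.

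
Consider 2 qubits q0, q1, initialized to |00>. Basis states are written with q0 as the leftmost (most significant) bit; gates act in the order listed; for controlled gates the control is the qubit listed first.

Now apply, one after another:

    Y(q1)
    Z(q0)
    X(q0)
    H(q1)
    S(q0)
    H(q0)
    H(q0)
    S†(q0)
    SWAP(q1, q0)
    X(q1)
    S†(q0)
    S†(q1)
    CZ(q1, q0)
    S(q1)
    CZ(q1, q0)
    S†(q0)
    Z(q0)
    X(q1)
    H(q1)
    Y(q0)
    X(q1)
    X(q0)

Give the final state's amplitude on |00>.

The final state's coefficient on |00> equals 1/2. Key observation: gates 5-8 undo each other exactly, leaving only the rest of the circuit to track.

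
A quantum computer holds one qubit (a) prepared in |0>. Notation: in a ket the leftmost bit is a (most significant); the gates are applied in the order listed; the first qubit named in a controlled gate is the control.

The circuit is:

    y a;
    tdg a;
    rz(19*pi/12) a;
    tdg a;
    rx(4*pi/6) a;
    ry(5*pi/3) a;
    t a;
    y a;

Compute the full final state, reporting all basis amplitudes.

The resulting statevector has amplitude sqrt(3)*(1 - I)*exp(I*pi/24)/4 on |0>, -3*exp(19*I*pi/24)/4 + exp(7*I*pi/24)/4 on |1>.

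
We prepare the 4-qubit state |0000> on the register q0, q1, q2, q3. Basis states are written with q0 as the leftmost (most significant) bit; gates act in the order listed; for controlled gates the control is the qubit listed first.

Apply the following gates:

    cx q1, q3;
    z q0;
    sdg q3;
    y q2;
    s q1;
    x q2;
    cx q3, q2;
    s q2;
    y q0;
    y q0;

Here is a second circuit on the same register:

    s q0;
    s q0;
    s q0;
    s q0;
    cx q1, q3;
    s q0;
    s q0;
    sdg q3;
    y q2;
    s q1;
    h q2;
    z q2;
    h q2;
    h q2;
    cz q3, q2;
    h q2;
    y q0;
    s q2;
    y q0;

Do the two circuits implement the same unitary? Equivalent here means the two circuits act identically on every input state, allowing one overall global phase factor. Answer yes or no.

Yes: on every input state the two circuits agree up to one overall phase factor.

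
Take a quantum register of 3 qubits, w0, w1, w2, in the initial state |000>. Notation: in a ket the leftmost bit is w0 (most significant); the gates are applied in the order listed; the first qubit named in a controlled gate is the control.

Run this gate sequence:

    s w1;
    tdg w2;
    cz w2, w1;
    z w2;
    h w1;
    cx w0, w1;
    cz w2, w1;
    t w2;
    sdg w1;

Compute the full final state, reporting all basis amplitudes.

The resulting statevector has amplitude sqrt(2)/2 on |000>, -sqrt(2)*I/2 on |010>, and 0 on every other basis state.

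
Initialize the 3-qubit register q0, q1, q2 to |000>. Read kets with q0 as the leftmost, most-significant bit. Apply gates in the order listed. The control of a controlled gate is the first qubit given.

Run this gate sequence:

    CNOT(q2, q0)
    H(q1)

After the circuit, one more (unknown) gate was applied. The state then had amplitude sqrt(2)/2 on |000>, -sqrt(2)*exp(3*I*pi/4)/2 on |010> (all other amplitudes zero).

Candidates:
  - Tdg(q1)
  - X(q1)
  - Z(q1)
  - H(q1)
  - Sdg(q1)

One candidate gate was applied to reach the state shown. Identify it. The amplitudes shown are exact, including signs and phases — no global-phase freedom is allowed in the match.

The applied gate was Tdg(q1).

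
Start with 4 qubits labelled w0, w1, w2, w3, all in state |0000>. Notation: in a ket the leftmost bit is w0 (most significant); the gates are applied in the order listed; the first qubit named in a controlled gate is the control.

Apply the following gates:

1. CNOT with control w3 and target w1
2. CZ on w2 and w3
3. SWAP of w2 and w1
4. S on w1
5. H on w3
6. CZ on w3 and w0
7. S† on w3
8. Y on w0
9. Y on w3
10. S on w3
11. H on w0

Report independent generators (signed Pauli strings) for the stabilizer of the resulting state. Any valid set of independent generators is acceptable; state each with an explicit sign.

One valid set of independent stabilizer generators is -XIII, +IIIX, +IZII, +IIZI (any independent generating set of the same group is equally correct).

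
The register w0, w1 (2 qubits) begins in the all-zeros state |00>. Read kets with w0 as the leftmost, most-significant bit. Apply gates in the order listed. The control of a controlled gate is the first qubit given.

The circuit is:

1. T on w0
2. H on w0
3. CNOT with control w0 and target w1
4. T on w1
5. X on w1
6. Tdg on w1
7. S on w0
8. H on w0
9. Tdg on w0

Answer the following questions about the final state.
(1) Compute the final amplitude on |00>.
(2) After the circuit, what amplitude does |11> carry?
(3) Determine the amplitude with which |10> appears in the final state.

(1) |00> carries amplitude exp(3*I*pi/4)/2 in the final state.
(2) The amplitude on |11> is -I/2.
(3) The amplitude on |10> is -I/2.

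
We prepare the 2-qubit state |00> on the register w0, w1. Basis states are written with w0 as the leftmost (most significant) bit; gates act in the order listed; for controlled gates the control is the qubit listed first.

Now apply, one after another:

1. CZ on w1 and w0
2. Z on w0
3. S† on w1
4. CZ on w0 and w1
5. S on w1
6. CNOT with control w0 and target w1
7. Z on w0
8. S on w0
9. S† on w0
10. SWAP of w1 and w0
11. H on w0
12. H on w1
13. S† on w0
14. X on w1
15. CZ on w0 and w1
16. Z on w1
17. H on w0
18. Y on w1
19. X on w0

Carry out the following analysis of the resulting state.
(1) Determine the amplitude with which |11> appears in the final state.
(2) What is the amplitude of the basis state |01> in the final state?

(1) The final state's coefficient on |11> equals sqrt(2)*(1 + I)/4.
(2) The final state's coefficient on |01> equals sqrt(2)*(-1 + I)/4.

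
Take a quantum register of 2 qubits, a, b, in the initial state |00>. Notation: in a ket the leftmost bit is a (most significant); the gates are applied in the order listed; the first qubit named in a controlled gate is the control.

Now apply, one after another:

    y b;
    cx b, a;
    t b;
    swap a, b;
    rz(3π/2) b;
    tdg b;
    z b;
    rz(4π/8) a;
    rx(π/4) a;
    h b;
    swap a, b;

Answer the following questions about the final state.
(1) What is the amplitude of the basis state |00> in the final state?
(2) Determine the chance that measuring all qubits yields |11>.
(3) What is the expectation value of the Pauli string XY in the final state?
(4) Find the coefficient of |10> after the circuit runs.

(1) The final state's coefficient on |00> equals sqrt(4 - 2*sqrt(2))/4.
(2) Outcome |11> occurs with probability sqrt(2)/8 + 1/4.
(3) In the final state, XY has expectation -sqrt(2)/2.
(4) The amplitude on |10> is -sqrt(4 - 2*sqrt(2))/4.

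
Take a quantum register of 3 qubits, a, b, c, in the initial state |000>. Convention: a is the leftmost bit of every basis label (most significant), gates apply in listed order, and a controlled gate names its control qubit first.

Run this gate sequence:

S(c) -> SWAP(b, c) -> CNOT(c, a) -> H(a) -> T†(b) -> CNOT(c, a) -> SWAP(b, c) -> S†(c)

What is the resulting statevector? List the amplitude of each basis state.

The resulting statevector has amplitude sqrt(2)/2 on |000>, sqrt(2)/2 on |100>, and 0 on every other basis state.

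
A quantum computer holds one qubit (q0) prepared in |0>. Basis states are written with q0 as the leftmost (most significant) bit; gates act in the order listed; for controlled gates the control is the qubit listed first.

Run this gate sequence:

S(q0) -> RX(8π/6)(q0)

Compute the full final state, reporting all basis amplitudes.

The final amplitudes are -1/2 on |0>, -sqrt(3)*I/2 on |1>.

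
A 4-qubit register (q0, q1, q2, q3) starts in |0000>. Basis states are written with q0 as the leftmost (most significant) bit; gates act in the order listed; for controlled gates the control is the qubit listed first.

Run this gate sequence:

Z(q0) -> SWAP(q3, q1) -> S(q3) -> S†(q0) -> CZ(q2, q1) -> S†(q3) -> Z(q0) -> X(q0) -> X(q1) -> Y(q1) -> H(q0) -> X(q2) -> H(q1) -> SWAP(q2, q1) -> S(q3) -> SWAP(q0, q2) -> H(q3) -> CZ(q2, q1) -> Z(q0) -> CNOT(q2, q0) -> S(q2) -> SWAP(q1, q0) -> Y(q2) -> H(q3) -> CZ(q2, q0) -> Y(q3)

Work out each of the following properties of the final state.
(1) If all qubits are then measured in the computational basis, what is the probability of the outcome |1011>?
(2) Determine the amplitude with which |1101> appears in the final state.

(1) A full measurement returns |1011> with probability 1/4.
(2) The final state's coefficient on |1101> equals 1/2.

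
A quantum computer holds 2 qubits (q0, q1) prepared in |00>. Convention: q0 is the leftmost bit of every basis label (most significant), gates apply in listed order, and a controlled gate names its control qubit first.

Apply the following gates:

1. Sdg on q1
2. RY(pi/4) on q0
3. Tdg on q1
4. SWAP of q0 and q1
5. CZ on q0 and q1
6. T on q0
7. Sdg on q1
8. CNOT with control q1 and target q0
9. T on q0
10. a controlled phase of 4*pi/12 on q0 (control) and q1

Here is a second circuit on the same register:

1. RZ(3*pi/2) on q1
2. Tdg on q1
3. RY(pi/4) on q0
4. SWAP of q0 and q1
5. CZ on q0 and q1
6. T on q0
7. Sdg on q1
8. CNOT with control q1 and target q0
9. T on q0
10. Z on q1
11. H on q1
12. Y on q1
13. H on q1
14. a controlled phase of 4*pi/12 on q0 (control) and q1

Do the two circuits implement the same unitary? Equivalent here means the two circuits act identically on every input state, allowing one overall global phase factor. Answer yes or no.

No, they are not equivalent — no single phase factor reconciles the two unitaries.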